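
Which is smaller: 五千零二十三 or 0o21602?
Convert 五千零二十三 (Chinese numeral) → 5×1000 + 2×10 + 3 = 5023 (decimal)
Convert 0o21602 (octal) → 2×4096 + 1×512 + 6×64 + 2 = 9090 (decimal)
Compare 5023 vs 9090: smaller = 5023
5023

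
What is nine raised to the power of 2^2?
Convert nine (English words) → 9 (decimal)
Convert 2^2 (power) → 4 (decimal)
Compute 9 ^ 4 = 6561
6561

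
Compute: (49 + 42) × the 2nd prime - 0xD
Convert the 2nd prime (prime index) → 3 (decimal)
Convert 0xD (hexadecimal) → 13 (decimal)
Expression in decimal: (49 + 42) × 3 - 13
Parentheses first: 49 + 42 = 91
Multiply: 91 × 3 = 273
Subtract: 273 - 13 = 260
260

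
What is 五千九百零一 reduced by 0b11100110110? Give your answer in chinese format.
Convert 五千九百零一 (Chinese numeral) → 5×1000 + 9×100 + 1 = 5901 (decimal)
Convert 0b11100110110 (binary) → 1024 + 512 + 256 + 32 + 16 + 4 + 2 = 1846 (decimal)
Compute 5901 - 1846 = 4055
Convert 4055 (decimal) → 4055 = 4×1000 + 5×10 + 5 → 四千零五十五 (Chinese numeral)
四千零五十五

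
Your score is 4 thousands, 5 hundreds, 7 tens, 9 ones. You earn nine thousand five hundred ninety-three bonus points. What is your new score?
Convert 4 thousands, 5 hundreds, 7 tens, 9 ones (place-value notation) → 4×1000 + 5×100 + 7×10 + 9 = 4579 (decimal)
Convert nine thousand five hundred ninety-three (English words) → 9×1000 + 5×100 + 93 = 9593 (decimal)
Compute 4579 + 9593 = 14172
14172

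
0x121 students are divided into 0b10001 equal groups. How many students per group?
Convert 0x121 (hexadecimal) → 1×256 + 2×16 + 1 = 289 (decimal)
Convert 0b10001 (binary) → 16 + 1 = 17 (decimal)
Compute 289 ÷ 17 = 17
17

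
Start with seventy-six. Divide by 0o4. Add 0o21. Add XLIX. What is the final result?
Convert seventy-six (English words) → 76 (decimal)
Start: 76
Convert 0o4 (octal) → 4 (decimal)
76 ÷ 4 = 19
Convert 0o21 (octal) → 2×8 + 1 = 17 (decimal)
19 + 17 = 36
Convert XLIX (Roman numeral) → 40 + 9 = 49 (decimal)
36 + 49 = 85
85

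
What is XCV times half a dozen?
Convert XCV (Roman numeral) → 90 + 5 = 95 (decimal)
Convert half a dozen (colloquial) → 6 (decimal)
Compute 95 × 6 = 570
570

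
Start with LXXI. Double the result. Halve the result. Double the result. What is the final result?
Convert LXXI (Roman numeral) → 50 + 10 + 10 + 1 = 71 (decimal)
Start: 71
71 × 2 = 142
142 ÷ 2 = 71
71 × 2 = 142
142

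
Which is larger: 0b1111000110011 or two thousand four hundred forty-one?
Convert 0b1111000110011 (binary) → 4096 + 2048 + 1024 + 512 + 32 + 16 + 2 + 1 = 7731 (decimal)
Convert two thousand four hundred forty-one (English words) → 2×1000 + 4×100 + 41 = 2441 (decimal)
Compare 7731 vs 2441: larger = 7731
7731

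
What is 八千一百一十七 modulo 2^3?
Convert 八千一百一十七 (Chinese numeral) → 8×1000 + 1×100 + 1×10 + 7 = 8117 (decimal)
Convert 2^3 (power) → 8 (decimal)
Compute 8117 mod 8 = 5
5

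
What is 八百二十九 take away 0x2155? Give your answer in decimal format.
Convert 八百二十九 (Chinese numeral) → 8×100 + 2×10 + 9 = 829 (decimal)
Convert 0x2155 (hexadecimal) → 2×4096 + 1×256 + 5×16 + 5 = 8533 (decimal)
Compute 829 - 8533 = -7704
-7704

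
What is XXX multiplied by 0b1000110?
Convert XXX (Roman numeral) → 10 + 10 + 10 = 30 (decimal)
Convert 0b1000110 (binary) → 64 + 4 + 2 = 70 (decimal)
Compute 30 × 70 = 2100
2100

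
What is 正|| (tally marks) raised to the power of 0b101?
Convert 正|| (tally marks) → 5 + 2 = 7 (decimal)
Convert 0b101 (binary) → 4 + 1 = 5 (decimal)
Compute 7 ^ 5 = 16807
16807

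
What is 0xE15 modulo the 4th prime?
Convert 0xE15 (hexadecimal) → 14×256 + 1×16 + 5 = 3605 (decimal)
Convert the 4th prime (prime index) → 7 (decimal)
Compute 3605 mod 7 = 0
0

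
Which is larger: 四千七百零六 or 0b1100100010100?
Convert 四千七百零六 (Chinese numeral) → 4×1000 + 7×100 + 6 = 4706 (decimal)
Convert 0b1100100010100 (binary) → 4096 + 2048 + 256 + 16 + 4 = 6420 (decimal)
Compare 4706 vs 6420: larger = 6420
6420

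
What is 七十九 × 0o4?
Convert 七十九 (Chinese numeral) → 7×10 + 9 = 79 (decimal)
Convert 0o4 (octal) → 4 (decimal)
Compute 79 × 4 = 316
316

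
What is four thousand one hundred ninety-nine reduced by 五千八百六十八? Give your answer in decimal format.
Convert four thousand one hundred ninety-nine (English words) → 4×1000 + 1×100 + 99 = 4199 (decimal)
Convert 五千八百六十八 (Chinese numeral) → 5×1000 + 8×100 + 6×10 + 8 = 5868 (decimal)
Compute 4199 - 5868 = -1669
-1669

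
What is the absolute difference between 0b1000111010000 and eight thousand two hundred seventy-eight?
Convert 0b1000111010000 (binary) → 4096 + 256 + 128 + 64 + 16 = 4560 (decimal)
Convert eight thousand two hundred seventy-eight (English words) → 8×1000 + 2×100 + 78 = 8278 (decimal)
Compute |4560 - 8278| = 3718
3718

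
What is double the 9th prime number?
The 9th prime number = 23
Compute 23 × 2 = 46
46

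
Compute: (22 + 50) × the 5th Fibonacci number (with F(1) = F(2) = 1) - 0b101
Convert the 5th Fibonacci number (with F(1) = F(2) = 1) (Fibonacci index) → 1, 1, 2, 3, 5 → 5 (decimal)
Convert 0b101 (binary) → 4 + 1 = 5 (decimal)
Expression in decimal: (22 + 50) × 5 - 5
Parentheses first: 22 + 50 = 72
Multiply: 72 × 5 = 360
Subtract: 360 - 5 = 355
355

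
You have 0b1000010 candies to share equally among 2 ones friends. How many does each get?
Convert 0b1000010 (binary) → 64 + 2 = 66 (decimal)
Convert 2 ones (place-value notation) → 2 (decimal)
Compute 66 ÷ 2 = 33
33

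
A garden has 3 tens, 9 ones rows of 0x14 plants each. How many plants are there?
Convert 0x14 (hexadecimal) → 1×16 + 4 = 20 (decimal)
Convert 3 tens, 9 ones (place-value notation) → 3×10 + 9 = 39 (decimal)
Compute 20 × 39 = 780
780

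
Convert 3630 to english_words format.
Convert 3630 (decimal) → 3630 = 3×1000 + 6×100 + 30 → three thousand six hundred thirty (English words)
three thousand six hundred thirty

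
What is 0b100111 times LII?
Convert 0b100111 (binary) → 32 + 4 + 2 + 1 = 39 (decimal)
Convert LII (Roman numeral) → 50 + 1 + 1 = 52 (decimal)
Compute 39 × 52 = 2028
2028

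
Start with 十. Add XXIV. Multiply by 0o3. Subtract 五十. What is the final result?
Convert 十 (Chinese numeral) → 1×10 = 10 (decimal)
Start: 10
Convert XXIV (Roman numeral) → 10 + 10 + 4 = 24 (decimal)
10 + 24 = 34
Convert 0o3 (octal) → 3 (decimal)
34 × 3 = 102
Convert 五十 (Chinese numeral) → 5×10 = 50 (decimal)
102 - 50 = 52
52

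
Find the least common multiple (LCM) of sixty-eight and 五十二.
Convert sixty-eight (English words) → 68 (decimal)
Convert 五十二 (Chinese numeral) → 5×10 + 2 = 52 (decimal)
Compute lcm(68, 52) = 884
884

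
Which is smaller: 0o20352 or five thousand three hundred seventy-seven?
Convert 0o20352 (octal) → 2×4096 + 3×64 + 5×8 + 2 = 8426 (decimal)
Convert five thousand three hundred seventy-seven (English words) → 5×1000 + 3×100 + 77 = 5377 (decimal)
Compare 8426 vs 5377: smaller = 5377
5377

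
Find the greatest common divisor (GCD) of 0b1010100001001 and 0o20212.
Convert 0b1010100001001 (binary) → 4096 + 1024 + 256 + 8 + 1 = 5385 (decimal)
Convert 0o20212 (octal) → 2×4096 + 2×64 + 1×8 + 2 = 8330 (decimal)
Compute gcd(5385, 8330) = 5
5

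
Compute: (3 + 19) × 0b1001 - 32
Convert 0b1001 (binary) → 8 + 1 = 9 (decimal)
Expression in decimal: (3 + 19) × 9 - 32
Parentheses first: 3 + 19 = 22
Multiply: 22 × 9 = 198
Subtract: 198 - 32 = 166
166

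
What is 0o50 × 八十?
Convert 0o50 (octal) → 5×8 = 40 (decimal)
Convert 八十 (Chinese numeral) → 8×10 = 80 (decimal)
Compute 40 × 80 = 3200
3200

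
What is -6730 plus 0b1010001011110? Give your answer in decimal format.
Convert 0b1010001011110 (binary) → 4096 + 1024 + 64 + 16 + 8 + 4 + 2 = 5214 (decimal)
Compute -6730 + 5214 = -1516
-1516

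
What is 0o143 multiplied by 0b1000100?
Convert 0o143 (octal) → 1×64 + 4×8 + 3 = 99 (decimal)
Convert 0b1000100 (binary) → 64 + 4 = 68 (decimal)
Compute 99 × 68 = 6732
6732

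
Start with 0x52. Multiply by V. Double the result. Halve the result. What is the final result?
Convert 0x52 (hexadecimal) → 5×16 + 2 = 82 (decimal)
Start: 82
Convert V (Roman numeral) → 5 (decimal)
82 × 5 = 410
410 × 2 = 820
820 ÷ 2 = 410
410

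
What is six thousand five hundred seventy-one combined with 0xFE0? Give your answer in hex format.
Convert six thousand five hundred seventy-one (English words) → 6×1000 + 5×100 + 71 = 6571 (decimal)
Convert 0xFE0 (hexadecimal) → 15×256 + 14×16 = 4064 (decimal)
Compute 6571 + 4064 = 10635
Convert 10635 (decimal) → 10635 = 2×4096 + 9×256 + 8×16 + 11 → 0x298B (hexadecimal)
0x298B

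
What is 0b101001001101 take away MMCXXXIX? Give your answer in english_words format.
Convert 0b101001001101 (binary) → 2048 + 512 + 64 + 8 + 4 + 1 = 2637 (decimal)
Convert MMCXXXIX (Roman numeral) → 1000 + 1000 + 100 + 10 + 10 + 10 + 9 = 2139 (decimal)
Compute 2637 - 2139 = 498
Convert 498 (decimal) → 498 = 4×100 + 98 → four hundred ninety-eight (English words)
four hundred ninety-eight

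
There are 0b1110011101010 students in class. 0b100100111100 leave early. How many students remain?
Convert 0b1110011101010 (binary) → 4096 + 2048 + 1024 + 128 + 64 + 32 + 8 + 2 = 7402 (decimal)
Convert 0b100100111100 (binary) → 2048 + 256 + 32 + 16 + 8 + 4 = 2364 (decimal)
Compute 7402 - 2364 = 5038
5038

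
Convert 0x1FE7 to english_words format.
Convert 0x1FE7 (hexadecimal) → 1×4096 + 15×256 + 14×16 + 7 = 8167 (decimal)
Convert 8167 (decimal) → 8167 = 8×1000 + 1×100 + 67 → eight thousand one hundred sixty-seven (English words)
eight thousand one hundred sixty-seven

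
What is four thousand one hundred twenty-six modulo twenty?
Convert four thousand one hundred twenty-six (English words) → 4×1000 + 1×100 + 26 = 4126 (decimal)
Convert twenty (English words) → 20 (decimal)
Compute 4126 mod 20 = 6
6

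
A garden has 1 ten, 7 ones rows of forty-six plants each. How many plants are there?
Convert forty-six (English words) → 46 (decimal)
Convert 1 ten, 7 ones (place-value notation) → 1×10 + 7 = 17 (decimal)
Compute 46 × 17 = 782
782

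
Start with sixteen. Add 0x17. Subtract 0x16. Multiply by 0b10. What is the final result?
Convert sixteen (English words) → 16 (decimal)
Start: 16
Convert 0x17 (hexadecimal) → 1×16 + 7 = 23 (decimal)
16 + 23 = 39
Convert 0x16 (hexadecimal) → 1×16 + 6 = 22 (decimal)
39 - 22 = 17
Convert 0b10 (binary) → 2 (decimal)
17 × 2 = 34
34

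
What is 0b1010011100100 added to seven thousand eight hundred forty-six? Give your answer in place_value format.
Convert 0b1010011100100 (binary) → 4096 + 1024 + 128 + 64 + 32 + 4 = 5348 (decimal)
Convert seven thousand eight hundred forty-six (English words) → 7×1000 + 8×100 + 46 = 7846 (decimal)
Compute 5348 + 7846 = 13194
Convert 13194 (decimal) → 13194 = 13×1000 + 1×100 + 9×10 + 4 → 13 thousands, 1 hundred, 9 tens, 4 ones (place-value notation)
13 thousands, 1 hundred, 9 tens, 4 ones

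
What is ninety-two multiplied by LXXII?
Convert ninety-two (English words) → 92 (decimal)
Convert LXXII (Roman numeral) → 50 + 10 + 10 + 1 + 1 = 72 (decimal)
Compute 92 × 72 = 6624
6624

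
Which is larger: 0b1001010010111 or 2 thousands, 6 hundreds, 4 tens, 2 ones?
Convert 0b1001010010111 (binary) → 4096 + 512 + 128 + 16 + 4 + 2 + 1 = 4759 (decimal)
Convert 2 thousands, 6 hundreds, 4 tens, 2 ones (place-value notation) → 2×1000 + 6×100 + 4×10 + 2 = 2642 (decimal)
Compare 4759 vs 2642: larger = 4759
4759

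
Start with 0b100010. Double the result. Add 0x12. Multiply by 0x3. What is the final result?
Convert 0b100010 (binary) → 32 + 2 = 34 (decimal)
Start: 34
34 × 2 = 68
Convert 0x12 (hexadecimal) → 1×16 + 2 = 18 (decimal)
68 + 18 = 86
Convert 0x3 (hexadecimal) → 3 (decimal)
86 × 3 = 258
258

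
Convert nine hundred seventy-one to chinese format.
Convert nine hundred seventy-one (English words) → 9×100 + 71 = 971 (decimal)
Convert 971 (decimal) → 971 = 9×100 + 7×10 + 1 → 九百七十一 (Chinese numeral)
九百七十一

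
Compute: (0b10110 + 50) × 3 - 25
Convert 0b10110 (binary) → 16 + 4 + 2 = 22 (decimal)
Expression in decimal: (22 + 50) × 3 - 25
Parentheses first: 22 + 50 = 72
Multiply: 72 × 3 = 216
Subtract: 216 - 25 = 191
191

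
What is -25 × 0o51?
Convert 0o51 (octal) → 5×8 + 1 = 41 (decimal)
Compute -25 × 41 = -1025
-1025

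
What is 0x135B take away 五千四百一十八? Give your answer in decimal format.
Convert 0x135B (hexadecimal) → 1×4096 + 3×256 + 5×16 + 11 = 4955 (decimal)
Convert 五千四百一十八 (Chinese numeral) → 5×1000 + 4×100 + 1×10 + 8 = 5418 (decimal)
Compute 4955 - 5418 = -463
-463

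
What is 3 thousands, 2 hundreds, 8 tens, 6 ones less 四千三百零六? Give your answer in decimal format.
Convert 3 thousands, 2 hundreds, 8 tens, 6 ones (place-value notation) → 3×1000 + 2×100 + 8×10 + 6 = 3286 (decimal)
Convert 四千三百零六 (Chinese numeral) → 4×1000 + 3×100 + 6 = 4306 (decimal)
Compute 3286 - 4306 = -1020
-1020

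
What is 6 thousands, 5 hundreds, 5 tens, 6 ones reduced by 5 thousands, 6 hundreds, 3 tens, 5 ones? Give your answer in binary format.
Convert 6 thousands, 5 hundreds, 5 tens, 6 ones (place-value notation) → 6×1000 + 5×100 + 5×10 + 6 = 6556 (decimal)
Convert 5 thousands, 6 hundreds, 3 tens, 5 ones (place-value notation) → 5×1000 + 6×100 + 3×10 + 5 = 5635 (decimal)
Compute 6556 - 5635 = 921
Convert 921 (decimal) → 921 = 512 + 256 + 128 + 16 + 8 + 1 → 0b1110011001 (binary)
0b1110011001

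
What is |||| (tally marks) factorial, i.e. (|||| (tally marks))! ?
Convert |||| (tally marks) → 4 (decimal)
Compute 4! = 24
24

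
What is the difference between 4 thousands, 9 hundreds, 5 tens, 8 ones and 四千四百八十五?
Convert 4 thousands, 9 hundreds, 5 tens, 8 ones (place-value notation) → 4×1000 + 9×100 + 5×10 + 8 = 4958 (decimal)
Convert 四千四百八十五 (Chinese numeral) → 4×1000 + 4×100 + 8×10 + 5 = 4485 (decimal)
Difference: |4958 - 4485| = 473
473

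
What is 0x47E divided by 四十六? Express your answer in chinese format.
Convert 0x47E (hexadecimal) → 4×256 + 7×16 + 14 = 1150 (decimal)
Convert 四十六 (Chinese numeral) → 4×10 + 6 = 46 (decimal)
Compute 1150 ÷ 46 = 25
Convert 25 (decimal) → 25 = 2×10 + 5 → 二十五 (Chinese numeral)
二十五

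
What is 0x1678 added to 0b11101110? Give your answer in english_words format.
Convert 0x1678 (hexadecimal) → 1×4096 + 6×256 + 7×16 + 8 = 5752 (decimal)
Convert 0b11101110 (binary) → 128 + 64 + 32 + 8 + 4 + 2 = 238 (decimal)
Compute 5752 + 238 = 5990
Convert 5990 (decimal) → 5990 = 5×1000 + 9×100 + 90 → five thousand nine hundred ninety (English words)
five thousand nine hundred ninety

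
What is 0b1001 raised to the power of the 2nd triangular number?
Convert 0b1001 (binary) → 8 + 1 = 9 (decimal)
Convert the 2nd triangular number (triangular index) → 2×3/2 = 3 (decimal)
Compute 9 ^ 3 = 729
729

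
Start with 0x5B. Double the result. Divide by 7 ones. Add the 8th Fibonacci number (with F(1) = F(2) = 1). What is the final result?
Convert 0x5B (hexadecimal) → 5×16 + 11 = 91 (decimal)
Start: 91
91 × 2 = 182
Convert 7 ones (place-value notation) → 7 (decimal)
182 ÷ 7 = 26
Convert the 8th Fibonacci number (with F(1) = F(2) = 1) (Fibonacci index) → 1, 1, 2, 3, 5, 8, 13, 21 → 21 (decimal)
26 + 21 = 47
47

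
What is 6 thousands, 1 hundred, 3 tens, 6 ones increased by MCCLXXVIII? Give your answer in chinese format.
Convert 6 thousands, 1 hundred, 3 tens, 6 ones (place-value notation) → 6×1000 + 1×100 + 3×10 + 6 = 6136 (decimal)
Convert MCCLXXVIII (Roman numeral) → 1000 + 100 + 100 + 50 + 10 + 10 + 5 + 1 + 1 + 1 = 1278 (decimal)
Compute 6136 + 1278 = 7414
Convert 7414 (decimal) → 7414 = 7×1000 + 4×100 + 1×10 + 4 → 七千四百一十四 (Chinese numeral)
七千四百一十四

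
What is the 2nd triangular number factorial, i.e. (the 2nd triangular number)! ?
Convert the 2nd triangular number (triangular index) → 2×3/2 = 3 (decimal)
Compute 3! = 6
6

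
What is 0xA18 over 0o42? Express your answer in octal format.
Convert 0xA18 (hexadecimal) → 10×256 + 1×16 + 8 = 2584 (decimal)
Convert 0o42 (octal) → 4×8 + 2 = 34 (decimal)
Compute 2584 ÷ 34 = 76
Convert 76 (decimal) → 76 = 1×64 + 1×8 + 4 → 0o114 (octal)
0o114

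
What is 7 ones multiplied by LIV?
Convert 7 ones (place-value notation) → 7 (decimal)
Convert LIV (Roman numeral) → 50 + 4 = 54 (decimal)
Compute 7 × 54 = 378
378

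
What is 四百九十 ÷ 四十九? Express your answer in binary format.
Convert 四百九十 (Chinese numeral) → 4×100 + 9×10 = 490 (decimal)
Convert 四十九 (Chinese numeral) → 4×10 + 9 = 49 (decimal)
Compute 490 ÷ 49 = 10
Convert 10 (decimal) → 10 = 8 + 2 → 0b1010 (binary)
0b1010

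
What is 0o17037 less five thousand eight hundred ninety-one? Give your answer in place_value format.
Convert 0o17037 (octal) → 1×4096 + 7×512 + 3×8 + 7 = 7711 (decimal)
Convert five thousand eight hundred ninety-one (English words) → 5×1000 + 8×100 + 91 = 5891 (decimal)
Compute 7711 - 5891 = 1820
Convert 1820 (decimal) → 1820 = 1×1000 + 8×100 + 2×10 → 1 thousand, 8 hundreds, 2 tens (place-value notation)
1 thousand, 8 hundreds, 2 tens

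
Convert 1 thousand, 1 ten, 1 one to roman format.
Convert 1 thousand, 1 ten, 1 one (place-value notation) → 1×1000 + 1×10 + 1 = 1011 (decimal)
Convert 1011 (decimal) → 1011 = 1000 + 10 + 1 → MXI (Roman numeral)
MXI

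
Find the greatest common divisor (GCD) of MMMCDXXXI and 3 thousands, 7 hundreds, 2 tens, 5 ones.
Convert MMMCDXXXI (Roman numeral) → 1000 + 1000 + 1000 + 400 + 10 + 10 + 10 + 1 = 3431 (decimal)
Convert 3 thousands, 7 hundreds, 2 tens, 5 ones (place-value notation) → 3×1000 + 7×100 + 2×10 + 5 = 3725 (decimal)
Compute gcd(3431, 3725) = 1
1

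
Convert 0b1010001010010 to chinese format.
Convert 0b1010001010010 (binary) → 4096 + 1024 + 64 + 16 + 2 = 5202 (decimal)
Convert 5202 (decimal) → 5202 = 5×1000 + 2×100 + 2 → 五千二百零二 (Chinese numeral)
五千二百零二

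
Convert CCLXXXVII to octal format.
Convert CCLXXXVII (Roman numeral) → 100 + 100 + 50 + 10 + 10 + 10 + 5 + 1 + 1 = 287 (decimal)
Convert 287 (decimal) → 287 = 4×64 + 3×8 + 7 → 0o437 (octal)
0o437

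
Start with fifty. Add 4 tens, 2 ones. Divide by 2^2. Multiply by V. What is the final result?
Convert fifty (English words) → 50 (decimal)
Start: 50
Convert 4 tens, 2 ones (place-value notation) → 4×10 + 2 = 42 (decimal)
50 + 42 = 92
Convert 2^2 (power) → 4 (decimal)
92 ÷ 4 = 23
Convert V (Roman numeral) → 5 (decimal)
23 × 5 = 115
115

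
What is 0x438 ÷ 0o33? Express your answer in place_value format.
Convert 0x438 (hexadecimal) → 4×256 + 3×16 + 8 = 1080 (decimal)
Convert 0o33 (octal) → 3×8 + 3 = 27 (decimal)
Compute 1080 ÷ 27 = 40
Convert 40 (decimal) → 40 = 4×10 → 4 tens (place-value notation)
4 tens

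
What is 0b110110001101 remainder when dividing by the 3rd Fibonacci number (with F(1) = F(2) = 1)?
Convert 0b110110001101 (binary) → 2048 + 1024 + 256 + 128 + 8 + 4 + 1 = 3469 (decimal)
Convert the 3rd Fibonacci number (with F(1) = F(2) = 1) (Fibonacci index) → 1, 1, 2 → 2 (decimal)
Compute 3469 mod 2 = 1
1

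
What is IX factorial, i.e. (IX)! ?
Convert IX (Roman numeral) → 9 (decimal)
Compute 9! = 362880
362880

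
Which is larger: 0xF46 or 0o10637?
Convert 0xF46 (hexadecimal) → 15×256 + 4×16 + 6 = 3910 (decimal)
Convert 0o10637 (octal) → 1×4096 + 6×64 + 3×8 + 7 = 4511 (decimal)
Compare 3910 vs 4511: larger = 4511
4511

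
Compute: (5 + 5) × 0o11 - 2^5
Convert 0o11 (octal) → 1×8 + 1 = 9 (decimal)
Convert 2^5 (power) → 32 (decimal)
Expression in decimal: (5 + 5) × 9 - 32
Parentheses first: 5 + 5 = 10
Multiply: 10 × 9 = 90
Subtract: 90 - 32 = 58
58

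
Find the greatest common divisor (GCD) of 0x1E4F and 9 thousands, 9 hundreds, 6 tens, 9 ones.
Convert 0x1E4F (hexadecimal) → 1×4096 + 14×256 + 4×16 + 15 = 7759 (decimal)
Convert 9 thousands, 9 hundreds, 6 tens, 9 ones (place-value notation) → 9×1000 + 9×100 + 6×10 + 9 = 9969 (decimal)
Compute gcd(7759, 9969) = 1
1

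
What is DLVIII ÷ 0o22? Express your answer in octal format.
Convert DLVIII (Roman numeral) → 500 + 50 + 5 + 1 + 1 + 1 = 558 (decimal)
Convert 0o22 (octal) → 2×8 + 2 = 18 (decimal)
Compute 558 ÷ 18 = 31
Convert 31 (decimal) → 31 = 3×8 + 7 → 0o37 (octal)
0o37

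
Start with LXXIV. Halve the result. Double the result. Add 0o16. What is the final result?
Convert LXXIV (Roman numeral) → 50 + 10 + 10 + 4 = 74 (decimal)
Start: 74
74 ÷ 2 = 37
37 × 2 = 74
Convert 0o16 (octal) → 1×8 + 6 = 14 (decimal)
74 + 14 = 88
88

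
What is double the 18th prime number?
The 18th prime number = 61
Compute 61 × 2 = 122
122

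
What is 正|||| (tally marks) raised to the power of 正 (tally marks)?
Convert 正|||| (tally marks) → 5 + 4 = 9 (decimal)
Convert 正 (tally marks) → 5 (decimal)
Compute 9 ^ 5 = 59049
59049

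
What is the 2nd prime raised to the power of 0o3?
Convert the 2nd prime (prime index) → 3 (decimal)
Convert 0o3 (octal) → 3 (decimal)
Compute 3 ^ 3 = 27
27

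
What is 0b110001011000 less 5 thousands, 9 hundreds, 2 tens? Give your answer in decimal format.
Convert 0b110001011000 (binary) → 2048 + 1024 + 64 + 16 + 8 = 3160 (decimal)
Convert 5 thousands, 9 hundreds, 2 tens (place-value notation) → 5×1000 + 9×100 + 2×10 = 5920 (decimal)
Compute 3160 - 5920 = -2760
-2760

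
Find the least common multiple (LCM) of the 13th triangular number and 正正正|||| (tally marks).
Convert the 13th triangular number (triangular index) → 13×14/2 = 91 (decimal)
Convert 正正正|||| (tally marks) → 5 + 5 + 5 + 4 = 19 (decimal)
Compute lcm(91, 19) = 1729
1729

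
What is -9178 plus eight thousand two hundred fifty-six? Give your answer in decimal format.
Convert eight thousand two hundred fifty-six (English words) → 8×1000 + 2×100 + 56 = 8256 (decimal)
Compute -9178 + 8256 = -922
-922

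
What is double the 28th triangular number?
The 28th triangular number = 28×29/2 = 406
Compute 406 × 2 = 812
812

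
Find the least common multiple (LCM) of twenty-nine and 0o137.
Convert twenty-nine (English words) → 29 (decimal)
Convert 0o137 (octal) → 1×64 + 3×8 + 7 = 95 (decimal)
Compute lcm(29, 95) = 2755
2755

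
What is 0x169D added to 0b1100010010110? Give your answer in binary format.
Convert 0x169D (hexadecimal) → 1×4096 + 6×256 + 9×16 + 13 = 5789 (decimal)
Convert 0b1100010010110 (binary) → 4096 + 2048 + 128 + 16 + 4 + 2 = 6294 (decimal)
Compute 5789 + 6294 = 12083
Convert 12083 (decimal) → 12083 = 8192 + 2048 + 1024 + 512 + 256 + 32 + 16 + 2 + 1 → 0b10111100110011 (binary)
0b10111100110011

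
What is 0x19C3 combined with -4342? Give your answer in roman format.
Convert 0x19C3 (hexadecimal) → 1×4096 + 9×256 + 12×16 + 3 = 6595 (decimal)
Compute 6595 + -4342 = 2253
Convert 2253 (decimal) → 2253 = 1000 + 1000 + 100 + 100 + 50 + 1 + 1 + 1 → MMCCLIII (Roman numeral)
MMCCLIII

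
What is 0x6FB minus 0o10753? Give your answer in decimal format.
Convert 0x6FB (hexadecimal) → 6×256 + 15×16 + 11 = 1787 (decimal)
Convert 0o10753 (octal) → 1×4096 + 7×64 + 5×8 + 3 = 4587 (decimal)
Compute 1787 - 4587 = -2800
-2800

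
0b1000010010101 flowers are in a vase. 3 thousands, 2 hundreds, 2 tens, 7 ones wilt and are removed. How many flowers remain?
Convert 0b1000010010101 (binary) → 4096 + 128 + 16 + 4 + 1 = 4245 (decimal)
Convert 3 thousands, 2 hundreds, 2 tens, 7 ones (place-value notation) → 3×1000 + 2×100 + 2×10 + 7 = 3227 (decimal)
Compute 4245 - 3227 = 1018
1018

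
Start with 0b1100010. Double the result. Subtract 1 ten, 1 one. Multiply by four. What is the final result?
Convert 0b1100010 (binary) → 64 + 32 + 2 = 98 (decimal)
Start: 98
98 × 2 = 196
Convert 1 ten, 1 one (place-value notation) → 1×10 + 1 = 11 (decimal)
196 - 11 = 185
Convert four (English words) → 4 (decimal)
185 × 4 = 740
740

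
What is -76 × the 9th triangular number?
Convert the 9th triangular number (triangular index) → 9×10/2 = 45 (decimal)
Compute -76 × 45 = -3420
-3420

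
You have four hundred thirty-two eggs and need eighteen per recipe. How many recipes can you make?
Convert four hundred thirty-two (English words) → 4×100 + 32 = 432 (decimal)
Convert eighteen (English words) → 18 (decimal)
Compute 432 ÷ 18 = 24
24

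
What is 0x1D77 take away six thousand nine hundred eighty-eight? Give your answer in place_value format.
Convert 0x1D77 (hexadecimal) → 1×4096 + 13×256 + 7×16 + 7 = 7543 (decimal)
Convert six thousand nine hundred eighty-eight (English words) → 6×1000 + 9×100 + 88 = 6988 (decimal)
Compute 7543 - 6988 = 555
Convert 555 (decimal) → 555 = 5×100 + 5×10 + 5 → 5 hundreds, 5 tens, 5 ones (place-value notation)
5 hundreds, 5 tens, 5 ones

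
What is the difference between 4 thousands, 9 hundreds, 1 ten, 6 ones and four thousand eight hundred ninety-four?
Convert 4 thousands, 9 hundreds, 1 ten, 6 ones (place-value notation) → 4×1000 + 9×100 + 1×10 + 6 = 4916 (decimal)
Convert four thousand eight hundred ninety-four (English words) → 4×1000 + 8×100 + 94 = 4894 (decimal)
Difference: |4916 - 4894| = 22
22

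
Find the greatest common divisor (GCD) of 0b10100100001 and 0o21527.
Convert 0b10100100001 (binary) → 1024 + 256 + 32 + 1 = 1313 (decimal)
Convert 0o21527 (octal) → 2×4096 + 1×512 + 5×64 + 2×8 + 7 = 9047 (decimal)
Compute gcd(1313, 9047) = 1
1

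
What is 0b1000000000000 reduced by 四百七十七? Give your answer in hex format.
Convert 0b1000000000000 (binary) → 4096 (decimal)
Convert 四百七十七 (Chinese numeral) → 4×100 + 7×10 + 7 = 477 (decimal)
Compute 4096 - 477 = 3619
Convert 3619 (decimal) → 3619 = 14×256 + 2×16 + 3 → 0xE23 (hexadecimal)
0xE23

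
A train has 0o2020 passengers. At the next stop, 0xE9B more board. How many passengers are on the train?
Convert 0o2020 (octal) → 2×512 + 2×8 = 1040 (decimal)
Convert 0xE9B (hexadecimal) → 14×256 + 9×16 + 11 = 3739 (decimal)
Compute 1040 + 3739 = 4779
4779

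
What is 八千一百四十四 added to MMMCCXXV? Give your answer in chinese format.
Convert 八千一百四十四 (Chinese numeral) → 8×1000 + 1×100 + 4×10 + 4 = 8144 (decimal)
Convert MMMCCXXV (Roman numeral) → 1000 + 1000 + 1000 + 100 + 100 + 10 + 10 + 5 = 3225 (decimal)
Compute 8144 + 3225 = 11369
Convert 11369 (decimal) → 11369 = 1×10000 + 1×1000 + 3×100 + 6×10 + 9 → 一万一千三百六十九 (Chinese numeral)
一万一千三百六十九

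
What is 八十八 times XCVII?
Convert 八十八 (Chinese numeral) → 8×10 + 8 = 88 (decimal)
Convert XCVII (Roman numeral) → 90 + 5 + 1 + 1 = 97 (decimal)
Compute 88 × 97 = 8536
8536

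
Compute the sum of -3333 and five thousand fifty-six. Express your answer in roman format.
Convert five thousand fifty-six (English words) → 5×1000 + 56 = 5056 (decimal)
Compute -3333 + 5056 = 1723
Convert 1723 (decimal) → 1723 = 1000 + 500 + 100 + 100 + 10 + 10 + 1 + 1 + 1 → MDCCXXIII (Roman numeral)
MDCCXXIII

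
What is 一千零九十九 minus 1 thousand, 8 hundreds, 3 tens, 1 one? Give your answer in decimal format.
Convert 一千零九十九 (Chinese numeral) → 1×1000 + 9×10 + 9 = 1099 (decimal)
Convert 1 thousand, 8 hundreds, 3 tens, 1 one (place-value notation) → 1×1000 + 8×100 + 3×10 + 1 = 1831 (decimal)
Compute 1099 - 1831 = -732
-732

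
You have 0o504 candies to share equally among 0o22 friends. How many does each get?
Convert 0o504 (octal) → 5×64 + 4 = 324 (decimal)
Convert 0o22 (octal) → 2×8 + 2 = 18 (decimal)
Compute 324 ÷ 18 = 18
18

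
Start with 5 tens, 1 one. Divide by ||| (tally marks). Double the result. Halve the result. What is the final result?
Convert 5 tens, 1 one (place-value notation) → 5×10 + 1 = 51 (decimal)
Start: 51
Convert ||| (tally marks) → 3 (decimal)
51 ÷ 3 = 17
17 × 2 = 34
34 ÷ 2 = 17
17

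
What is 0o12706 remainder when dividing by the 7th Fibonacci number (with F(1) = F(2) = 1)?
Convert 0o12706 (octal) → 1×4096 + 2×512 + 7×64 + 6 = 5574 (decimal)
Convert the 7th Fibonacci number (with F(1) = F(2) = 1) (Fibonacci index) → 1, 1, 2, 3, 5, 8, 13 → 13 (decimal)
Compute 5574 mod 13 = 10
10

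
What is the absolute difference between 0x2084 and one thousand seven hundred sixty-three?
Convert 0x2084 (hexadecimal) → 2×4096 + 8×16 + 4 = 8324 (decimal)
Convert one thousand seven hundred sixty-three (English words) → 1×1000 + 7×100 + 63 = 1763 (decimal)
Compute |8324 - 1763| = 6561
6561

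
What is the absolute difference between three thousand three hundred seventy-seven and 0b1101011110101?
Convert three thousand three hundred seventy-seven (English words) → 3×1000 + 3×100 + 77 = 3377 (decimal)
Convert 0b1101011110101 (binary) → 4096 + 2048 + 512 + 128 + 64 + 32 + 16 + 4 + 1 = 6901 (decimal)
Compute |3377 - 6901| = 3524
3524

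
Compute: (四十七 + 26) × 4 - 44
Convert 四十七 (Chinese numeral) → 4×10 + 7 = 47 (decimal)
Expression in decimal: (47 + 26) × 4 - 44
Parentheses first: 47 + 26 = 73
Multiply: 73 × 4 = 292
Subtract: 292 - 44 = 248
248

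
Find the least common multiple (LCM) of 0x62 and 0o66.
Convert 0x62 (hexadecimal) → 6×16 + 2 = 98 (decimal)
Convert 0o66 (octal) → 6×8 + 6 = 54 (decimal)
Compute lcm(98, 54) = 2646
2646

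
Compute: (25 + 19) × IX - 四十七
Convert IX (Roman numeral) → 9 (decimal)
Convert 四十七 (Chinese numeral) → 4×10 + 7 = 47 (decimal)
Expression in decimal: (25 + 19) × 9 - 47
Parentheses first: 25 + 19 = 44
Multiply: 44 × 9 = 396
Subtract: 396 - 47 = 349
349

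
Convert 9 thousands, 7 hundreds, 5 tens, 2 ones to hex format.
Convert 9 thousands, 7 hundreds, 5 tens, 2 ones (place-value notation) → 9×1000 + 7×100 + 5×10 + 2 = 9752 (decimal)
Convert 9752 (decimal) → 9752 = 2×4096 + 6×256 + 1×16 + 8 → 0x2618 (hexadecimal)
0x2618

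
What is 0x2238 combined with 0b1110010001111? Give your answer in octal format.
Convert 0x2238 (hexadecimal) → 2×4096 + 2×256 + 3×16 + 8 = 8760 (decimal)
Convert 0b1110010001111 (binary) → 4096 + 2048 + 1024 + 128 + 8 + 4 + 2 + 1 = 7311 (decimal)
Compute 8760 + 7311 = 16071
Convert 16071 (decimal) → 16071 = 3×4096 + 7×512 + 3×64 + 7 → 0o37307 (octal)
0o37307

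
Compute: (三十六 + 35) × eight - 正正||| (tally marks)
Convert 三十六 (Chinese numeral) → 3×10 + 6 = 36 (decimal)
Convert eight (English words) → 8 (decimal)
Convert 正正||| (tally marks) → 5 + 5 + 3 = 13 (decimal)
Expression in decimal: (36 + 35) × 8 - 13
Parentheses first: 36 + 35 = 71
Multiply: 71 × 8 = 568
Subtract: 568 - 13 = 555
555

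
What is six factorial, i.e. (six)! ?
Convert six (English words) → 6 (decimal)
Compute 6! = 720
720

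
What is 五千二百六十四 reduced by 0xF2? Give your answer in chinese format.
Convert 五千二百六十四 (Chinese numeral) → 5×1000 + 2×100 + 6×10 + 4 = 5264 (decimal)
Convert 0xF2 (hexadecimal) → 15×16 + 2 = 242 (decimal)
Compute 5264 - 242 = 5022
Convert 5022 (decimal) → 5022 = 5×1000 + 2×10 + 2 → 五千零二十二 (Chinese numeral)
五千零二十二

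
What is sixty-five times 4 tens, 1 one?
Convert sixty-five (English words) → 65 (decimal)
Convert 4 tens, 1 one (place-value notation) → 4×10 + 1 = 41 (decimal)
Compute 65 × 41 = 2665
2665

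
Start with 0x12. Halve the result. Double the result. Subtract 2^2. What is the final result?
Convert 0x12 (hexadecimal) → 1×16 + 2 = 18 (decimal)
Start: 18
18 ÷ 2 = 9
9 × 2 = 18
Convert 2^2 (power) → 4 (decimal)
18 - 4 = 14
14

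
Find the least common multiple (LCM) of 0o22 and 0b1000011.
Convert 0o22 (octal) → 2×8 + 2 = 18 (decimal)
Convert 0b1000011 (binary) → 64 + 2 + 1 = 67 (decimal)
Compute lcm(18, 67) = 1206
1206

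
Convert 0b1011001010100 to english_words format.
Convert 0b1011001010100 (binary) → 4096 + 1024 + 512 + 64 + 16 + 4 = 5716 (decimal)
Convert 5716 (decimal) → 5716 = 5×1000 + 7×100 + 16 → five thousand seven hundred sixteen (English words)
five thousand seven hundred sixteen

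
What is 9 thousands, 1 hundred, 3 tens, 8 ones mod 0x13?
Convert 9 thousands, 1 hundred, 3 tens, 8 ones (place-value notation) → 9×1000 + 1×100 + 3×10 + 8 = 9138 (decimal)
Convert 0x13 (hexadecimal) → 1×16 + 3 = 19 (decimal)
Compute 9138 mod 19 = 18
18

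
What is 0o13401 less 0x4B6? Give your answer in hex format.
Convert 0o13401 (octal) → 1×4096 + 3×512 + 4×64 + 1 = 5889 (decimal)
Convert 0x4B6 (hexadecimal) → 4×256 + 11×16 + 6 = 1206 (decimal)
Compute 5889 - 1206 = 4683
Convert 4683 (decimal) → 4683 = 1×4096 + 2×256 + 4×16 + 11 → 0x124B (hexadecimal)
0x124B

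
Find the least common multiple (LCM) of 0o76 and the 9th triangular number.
Convert 0o76 (octal) → 7×8 + 6 = 62 (decimal)
Convert the 9th triangular number (triangular index) → 9×10/2 = 45 (decimal)
Compute lcm(62, 45) = 2790
2790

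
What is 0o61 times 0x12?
Convert 0o61 (octal) → 6×8 + 1 = 49 (decimal)
Convert 0x12 (hexadecimal) → 1×16 + 2 = 18 (decimal)
Compute 49 × 18 = 882
882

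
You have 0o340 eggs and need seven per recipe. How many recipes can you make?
Convert 0o340 (octal) → 3×64 + 4×8 = 224 (decimal)
Convert seven (English words) → 7 (decimal)
Compute 224 ÷ 7 = 32
32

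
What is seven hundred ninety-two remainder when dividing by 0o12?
Convert seven hundred ninety-two (English words) → 7×100 + 92 = 792 (decimal)
Convert 0o12 (octal) → 1×8 + 2 = 10 (decimal)
Compute 792 mod 10 = 2
2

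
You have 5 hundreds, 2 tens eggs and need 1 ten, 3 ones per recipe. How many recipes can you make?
Convert 5 hundreds, 2 tens (place-value notation) → 5×100 + 2×10 = 520 (decimal)
Convert 1 ten, 3 ones (place-value notation) → 1×10 + 3 = 13 (decimal)
Compute 520 ÷ 13 = 40
40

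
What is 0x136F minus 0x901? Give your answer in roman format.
Convert 0x136F (hexadecimal) → 1×4096 + 3×256 + 6×16 + 15 = 4975 (decimal)
Convert 0x901 (hexadecimal) → 9×256 + 1 = 2305 (decimal)
Compute 4975 - 2305 = 2670
Convert 2670 (decimal) → 2670 = 1000 + 1000 + 500 + 100 + 50 + 10 + 10 → MMDCLXX (Roman numeral)
MMDCLXX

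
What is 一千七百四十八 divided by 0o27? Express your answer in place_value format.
Convert 一千七百四十八 (Chinese numeral) → 1×1000 + 7×100 + 4×10 + 8 = 1748 (decimal)
Convert 0o27 (octal) → 2×8 + 7 = 23 (decimal)
Compute 1748 ÷ 23 = 76
Convert 76 (decimal) → 76 = 7×10 + 6 → 7 tens, 6 ones (place-value notation)
7 tens, 6 ones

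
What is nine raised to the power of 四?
Convert nine (English words) → 9 (decimal)
Convert 四 (Chinese numeral) → 4 (decimal)
Compute 9 ^ 4 = 6561
6561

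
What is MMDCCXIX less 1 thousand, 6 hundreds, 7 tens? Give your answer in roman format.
Convert MMDCCXIX (Roman numeral) → 1000 + 1000 + 500 + 100 + 100 + 10 + 9 = 2719 (decimal)
Convert 1 thousand, 6 hundreds, 7 tens (place-value notation) → 1×1000 + 6×100 + 7×10 = 1670 (decimal)
Compute 2719 - 1670 = 1049
Convert 1049 (decimal) → 1049 = 1000 + 40 + 9 → MXLIX (Roman numeral)
MXLIX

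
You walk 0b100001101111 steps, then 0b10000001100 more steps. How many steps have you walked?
Convert 0b100001101111 (binary) → 2048 + 64 + 32 + 8 + 4 + 2 + 1 = 2159 (decimal)
Convert 0b10000001100 (binary) → 1024 + 8 + 4 = 1036 (decimal)
Compute 2159 + 1036 = 3195
3195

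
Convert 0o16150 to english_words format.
Convert 0o16150 (octal) → 1×4096 + 6×512 + 1×64 + 5×8 = 7272 (decimal)
Convert 7272 (decimal) → 7272 = 7×1000 + 2×100 + 72 → seven thousand two hundred seventy-two (English words)
seven thousand two hundred seventy-two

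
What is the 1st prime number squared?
The 1st prime number = 2
Compute 2² = 2 × 2 = 4
4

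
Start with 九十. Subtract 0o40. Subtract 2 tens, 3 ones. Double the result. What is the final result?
Convert 九十 (Chinese numeral) → 9×10 = 90 (decimal)
Start: 90
Convert 0o40 (octal) → 4×8 = 32 (decimal)
90 - 32 = 58
Convert 2 tens, 3 ones (place-value notation) → 2×10 + 3 = 23 (decimal)
58 - 23 = 35
35 × 2 = 70
70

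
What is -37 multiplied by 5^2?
Convert 5^2 (power) → 25 (decimal)
Compute -37 × 25 = -925
-925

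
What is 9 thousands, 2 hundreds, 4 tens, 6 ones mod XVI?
Convert 9 thousands, 2 hundreds, 4 tens, 6 ones (place-value notation) → 9×1000 + 2×100 + 4×10 + 6 = 9246 (decimal)
Convert XVI (Roman numeral) → 10 + 5 + 1 = 16 (decimal)
Compute 9246 mod 16 = 14
14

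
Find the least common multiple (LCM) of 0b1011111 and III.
Convert 0b1011111 (binary) → 64 + 16 + 8 + 4 + 2 + 1 = 95 (decimal)
Convert III (Roman numeral) → 1 + 1 + 1 = 3 (decimal)
Compute lcm(95, 3) = 285
285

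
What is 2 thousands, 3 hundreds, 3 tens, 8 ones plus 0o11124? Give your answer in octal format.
Convert 2 thousands, 3 hundreds, 3 tens, 8 ones (place-value notation) → 2×1000 + 3×100 + 3×10 + 8 = 2338 (decimal)
Convert 0o11124 (octal) → 1×4096 + 1×512 + 1×64 + 2×8 + 4 = 4692 (decimal)
Compute 2338 + 4692 = 7030
Convert 7030 (decimal) → 7030 = 1×4096 + 5×512 + 5×64 + 6×8 + 6 → 0o15566 (octal)
0o15566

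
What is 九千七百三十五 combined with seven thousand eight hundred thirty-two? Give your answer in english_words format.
Convert 九千七百三十五 (Chinese numeral) → 9×1000 + 7×100 + 3×10 + 5 = 9735 (decimal)
Convert seven thousand eight hundred thirty-two (English words) → 7×1000 + 8×100 + 32 = 7832 (decimal)
Compute 9735 + 7832 = 17567
Convert 17567 (decimal) → 17567 = 17×1000 + 5×100 + 67 → seventeen thousand five hundred sixty-seven (English words)
seventeen thousand five hundred sixty-seven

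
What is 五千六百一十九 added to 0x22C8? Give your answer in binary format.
Convert 五千六百一十九 (Chinese numeral) → 5×1000 + 6×100 + 1×10 + 9 = 5619 (decimal)
Convert 0x22C8 (hexadecimal) → 2×4096 + 2×256 + 12×16 + 8 = 8904 (decimal)
Compute 5619 + 8904 = 14523
Convert 14523 (decimal) → 14523 = 8192 + 4096 + 2048 + 128 + 32 + 16 + 8 + 2 + 1 → 0b11100010111011 (binary)
0b11100010111011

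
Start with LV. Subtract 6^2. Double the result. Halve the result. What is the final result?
Convert LV (Roman numeral) → 50 + 5 = 55 (decimal)
Start: 55
Convert 6^2 (power) → 36 (decimal)
55 - 36 = 19
19 × 2 = 38
38 ÷ 2 = 19
19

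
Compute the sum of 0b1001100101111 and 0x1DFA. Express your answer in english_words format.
Convert 0b1001100101111 (binary) → 4096 + 512 + 256 + 32 + 8 + 4 + 2 + 1 = 4911 (decimal)
Convert 0x1DFA (hexadecimal) → 1×4096 + 13×256 + 15×16 + 10 = 7674 (decimal)
Compute 4911 + 7674 = 12585
Convert 12585 (decimal) → 12585 = 12×1000 + 5×100 + 85 → twelve thousand five hundred eighty-five (English words)
twelve thousand five hundred eighty-five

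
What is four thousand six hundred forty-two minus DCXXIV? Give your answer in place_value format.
Convert four thousand six hundred forty-two (English words) → 4×1000 + 6×100 + 42 = 4642 (decimal)
Convert DCXXIV (Roman numeral) → 500 + 100 + 10 + 10 + 4 = 624 (decimal)
Compute 4642 - 624 = 4018
Convert 4018 (decimal) → 4018 = 4×1000 + 1×10 + 8 → 4 thousands, 1 ten, 8 ones (place-value notation)
4 thousands, 1 ten, 8 ones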